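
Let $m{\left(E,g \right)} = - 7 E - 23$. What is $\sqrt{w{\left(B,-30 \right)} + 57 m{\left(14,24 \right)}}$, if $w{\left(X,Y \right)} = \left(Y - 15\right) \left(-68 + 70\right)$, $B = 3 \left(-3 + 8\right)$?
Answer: $i \sqrt{6987} \approx 83.588 i$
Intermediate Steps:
$m{\left(E,g \right)} = -23 - 7 E$
$B = 15$ ($B = 3 \cdot 5 = 15$)
$w{\left(X,Y \right)} = -30 + 2 Y$ ($w{\left(X,Y \right)} = \left(-15 + Y\right) 2 = -30 + 2 Y$)
$\sqrt{w{\left(B,-30 \right)} + 57 m{\left(14,24 \right)}} = \sqrt{\left(-30 + 2 \left(-30\right)\right) + 57 \left(-23 - 98\right)} = \sqrt{\left(-30 - 60\right) + 57 \left(-23 - 98\right)} = \sqrt{-90 + 57 \left(-121\right)} = \sqrt{-90 - 6897} = \sqrt{-6987} = i \sqrt{6987}$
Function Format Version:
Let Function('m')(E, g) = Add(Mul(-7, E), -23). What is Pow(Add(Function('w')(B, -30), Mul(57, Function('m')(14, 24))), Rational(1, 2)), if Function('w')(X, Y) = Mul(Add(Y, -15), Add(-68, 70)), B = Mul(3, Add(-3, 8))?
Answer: Mul(I, Pow(6987, Rational(1, 2))) ≈ Mul(83.588, I)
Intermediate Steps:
Function('m')(E, g) = Add(-23, Mul(-7, E))
B = 15 (B = Mul(3, 5) = 15)
Function('w')(X, Y) = Add(-30, Mul(2, Y)) (Function('w')(X, Y) = Mul(Add(-15, Y), 2) = Add(-30, Mul(2, Y)))
Pow(Add(Function('w')(B, -30), Mul(57, Function('m')(14, 24))), Rational(1, 2)) = Pow(Add(Add(-30, Mul(2, -30)), Mul(57, Add(-23, Mul(-7, 14)))), Rational(1, 2)) = Pow(Add(Add(-30, -60), Mul(57, Add(-23, -98))), Rational(1, 2)) = Pow(Add(-90, Mul(57, -121)), Rational(1, 2)) = Pow(Add(-90, -6897), Rational(1, 2)) = Pow(-6987, Rational(1, 2)) = Mul(I, Pow(6987, Rational(1, 2)))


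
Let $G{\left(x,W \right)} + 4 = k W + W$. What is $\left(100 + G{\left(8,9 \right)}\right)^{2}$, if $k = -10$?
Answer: $225$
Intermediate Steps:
$G{\left(x,W \right)} = -4 - 9 W$ ($G{\left(x,W \right)} = -4 + \left(- 10 W + W\right) = -4 - 9 W$)
$\left(100 + G{\left(8,9 \right)}\right)^{2} = \left(100 - 85\right)^{2} = 15^{2} = 225$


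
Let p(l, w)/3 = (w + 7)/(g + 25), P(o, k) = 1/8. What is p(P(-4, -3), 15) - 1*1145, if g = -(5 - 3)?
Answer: -26269/23 ≈ -1142.1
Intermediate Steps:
g = -2 (g = -1*2 = -2)
P(o, k) = 1/8
p(l, w) = 21/23 + 3*w/23 (p(l, w) = 3*((w + 7)/(-2 + 25)) = 3*((7 + w)/23) = 3*((7 + w)*(1/23)) = 3*(7/23 + w/23) = 21/23 + 3*w/23)
p(P(-4, -3), 15) - 1*1145 = (21/23 + (3/23)*15) - 1*1145 = (21/23 + 45/23) - 1145 = 66/23 - 1145 = -26269/23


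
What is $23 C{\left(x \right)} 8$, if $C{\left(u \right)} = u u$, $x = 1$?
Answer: $184$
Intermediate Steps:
$C{\left(u \right)} = u^{2}$
$23 C{\left(x \right)} 8 = 23 \cdot 1^{2} \cdot 8 = 23 \cdot 1 \cdot 8 = 23 \cdot 8 = 184$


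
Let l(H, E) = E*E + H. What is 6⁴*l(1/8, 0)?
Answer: 162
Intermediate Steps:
l(H, E) = H + E² (l(H, E) = E² + H = H + E²)
6⁴*l(1/8, 0) = 6⁴*(1/8 + 0²) = 1296*(⅛ + 0) = 1296*(⅛) = 162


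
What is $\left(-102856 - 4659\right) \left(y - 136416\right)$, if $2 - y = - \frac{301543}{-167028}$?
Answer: $\frac{2449757135899525}{167028} \approx 1.4667 \cdot 10^{10}$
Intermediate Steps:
$y = \frac{32513}{167028}$ ($y = 2 - - \frac{301543}{-167028} = 2 - \left(-301543\right) \left(- \frac{1}{167028}\right) = 2 - \frac{301543}{167028} = \frac{32513}{167028} \approx 0.19466$)
$\left(-102856 - 4659\right) \left(y - 136416\right) = \left(-102856 - 4659\right) \left(\frac{32513}{167028} - 136416\right) = \left(-107515\right) \left(- \frac{22785259135}{167028}\right) = \frac{2449757135899525}{167028}$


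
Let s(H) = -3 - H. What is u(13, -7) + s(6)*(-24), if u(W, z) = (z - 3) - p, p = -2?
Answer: 208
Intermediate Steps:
u(W, z) = -1 + z (u(W, z) = (z - 3) - 1*(-2) = (-3 + z) + 2 = -1 + z)
u(13, -7) + s(6)*(-24) = (-1 - 7) + (-3 - 1*6)*(-24) = -8 + (-3 - 6)*(-24) = -8 - 9*(-24) = -8 + 216 = 208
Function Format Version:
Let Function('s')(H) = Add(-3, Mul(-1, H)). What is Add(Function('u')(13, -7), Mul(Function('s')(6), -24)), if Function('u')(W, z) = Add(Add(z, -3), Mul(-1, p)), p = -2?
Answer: 208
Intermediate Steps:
Function('u')(W, z) = Add(-1, z) (Function('u')(W, z) = Add(Add(z, -3), Mul(-1, -2)) = Add(Add(-3, z), 2) = Add(-1, z))
Add(Function('u')(13, -7), Mul(Function('s')(6), -24)) = Add(Add(-1, -7), Mul(Add(-3, Mul(-1, 6)), -24)) = Add(-8, Mul(Add(-3, -6), -24)) = Add(-8, Mul(-9, -24)) = Add(-8, 216) = 208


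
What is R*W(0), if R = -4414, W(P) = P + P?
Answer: 0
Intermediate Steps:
W(P) = 2*P
R*W(0) = -8828*0 = -4414*0 = 0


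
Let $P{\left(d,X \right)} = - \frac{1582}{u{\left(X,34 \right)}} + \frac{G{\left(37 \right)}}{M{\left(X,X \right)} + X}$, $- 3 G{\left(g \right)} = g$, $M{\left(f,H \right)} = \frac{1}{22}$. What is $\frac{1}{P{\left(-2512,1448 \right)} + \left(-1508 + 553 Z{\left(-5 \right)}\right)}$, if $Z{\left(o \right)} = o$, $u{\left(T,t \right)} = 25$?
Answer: $- \frac{64575}{280015831} \approx -0.00023061$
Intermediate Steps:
$M{\left(f,H \right)} = \frac{1}{22}$
$G{\left(g \right)} = - \frac{g}{3}$
$P{\left(d,X \right)} = - \frac{1582}{25} - \frac{37}{3 \left(\frac{1}{22} + X\right)}$ ($P{\left(d,X \right)} = - \frac{1582}{25} + \frac{\left(- \frac{1}{3}\right) 37}{\frac{1}{22} + X} = \left(-1582\right) \frac{1}{25} - \frac{37}{3 \left(\frac{1}{22} + X\right)} = - \frac{1582}{25} - \frac{37}{3 \left(\frac{1}{22} + X\right)}$)
$\frac{1}{P{\left(-2512,1448 \right)} + \left(-1508 + 553 Z{\left(-5 \right)}\right)} = \frac{1}{\frac{4 \left(-6274 - 37797144\right)}{75 \left(1 + 22 \cdot 1448\right)} + \left(-1508 + 553 \left(-5\right)\right)} = \frac{1}{\frac{4 \left(-6274 - 37797144\right)}{75 \left(1 + 31856\right)} - 4273} = \frac{1}{\frac{4}{75} \cdot \frac{1}{31857} \left(-37803418\right) - 4273} = \frac{1}{- \frac{4086856}{64575} - 4273} = \frac{1}{- \frac{280015831}{64575}} = - \frac{64575}{280015831}$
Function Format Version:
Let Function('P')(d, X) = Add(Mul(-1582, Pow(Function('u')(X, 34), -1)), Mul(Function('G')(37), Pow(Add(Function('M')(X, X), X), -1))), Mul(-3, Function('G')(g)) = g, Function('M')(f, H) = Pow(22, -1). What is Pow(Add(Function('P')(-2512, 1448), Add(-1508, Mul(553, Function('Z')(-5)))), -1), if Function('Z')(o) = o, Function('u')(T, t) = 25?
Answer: Rational(-64575, 280015831) ≈ -0.00023061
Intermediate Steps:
Function('M')(f, H) = Rational(1, 22)
Function('G')(g) = Mul(Rational(-1, 3), g)
Function('P')(d, X) = Add(Rational(-1582, 25), Mul(Rational(-37, 3), Pow(Add(Rational(1, 22), X), -1))) (Function('P')(d, X) = Add(Mul(-1582, Pow(25, -1)), Mul(Mul(Rational(-1, 3), 37), Pow(Add(Rational(1, 22), X), -1))) = Add(Mul(-1582, Rational(1, 25)), Mul(Rational(-37, 3), Pow(Add(Rational(1, 22), X), -1))) = Add(Rational(-1582, 25), Mul(Rational(-37, 3), Pow(Add(Rational(1, 22), X), -1))))
Pow(Add(Function('P')(-2512, 1448), Add(-1508, Mul(553, Function('Z')(-5)))), -1) = Pow(Add(Mul(Rational(4, 75), Pow(Add(1, Mul(22, 1448)), -1), Add(-6274, Mul(-26103, 1448))), Add(-1508, Mul(553, -5))), -1) = Pow(Add(Mul(Rational(4, 75), Pow(Add(1, 31856), -1), Add(-6274, -37797144)), Add(-1508, -2765)), -1) = Pow(Add(Mul(Rational(4, 75), Pow(31857, -1), -37803418), -4273), -1) = Pow(Add(Mul(Rational(4, 75), Rational(1, 31857), -37803418), -4273), -1) = Pow(Add(Rational(-4086856, 64575), -4273), -1) = Pow(Rational(-280015831, 64575), -1) = Rational(-64575, 280015831)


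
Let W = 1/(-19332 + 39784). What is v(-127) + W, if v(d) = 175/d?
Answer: -3578973/2597404 ≈ -1.3779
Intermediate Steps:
W = 1/20452 ≈ 4.8895e-5
v(-127) + W = 175/(-127) + 1/20452 = 175*(-1/127) + 1/20452 = -175/127 + 1/20452 = -3578973/2597404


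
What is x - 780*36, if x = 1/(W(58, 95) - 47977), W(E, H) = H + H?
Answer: -1341858961/47787 ≈ -28080.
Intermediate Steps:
W(E, H) = 2*H
x = -1/47787 (x = 1/(2*95 - 47977) = 1/(190 - 47977) = 1/(-47787) = -1/47787 ≈ -2.0926e-5)
x - 780*36 = -1/47787 - 780*36 = -1/47787 - 28080 = -1341858961/47787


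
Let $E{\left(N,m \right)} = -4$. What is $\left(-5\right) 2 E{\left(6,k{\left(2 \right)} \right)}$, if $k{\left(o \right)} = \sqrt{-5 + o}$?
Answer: $40$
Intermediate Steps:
$\left(-5\right) 2 E{\left(6,k{\left(2 \right)} \right)} = \left(-5\right) 2 \left(-4\right) = \left(-10\right) \left(-4\right) = 40$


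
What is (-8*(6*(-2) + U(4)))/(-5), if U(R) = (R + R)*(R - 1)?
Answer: 96/5 ≈ 19.200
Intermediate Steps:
U(R) = 2*R*(-1 + R) (U(R) = (2*R)*(-1 + R) = 2*R*(-1 + R))
(-8*(6*(-2) + U(4)))/(-5) = (-8*(6*(-2) + 2*4*(-1 + 4)))/(-5) = -(-8)*(-12 + 2*4*3)/5 = -(-8)*(-12 + 24)/5 = -(-8)*12/5 = -⅕*(-96) = 96/5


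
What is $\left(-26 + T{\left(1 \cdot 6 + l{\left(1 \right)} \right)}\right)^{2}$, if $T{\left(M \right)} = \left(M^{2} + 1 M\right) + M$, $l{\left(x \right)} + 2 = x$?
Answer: $81$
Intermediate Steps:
$l{\left(x \right)} = -2 + x$
$T{\left(M \right)} = M^{2} + 2 M$ ($T{\left(M \right)} = \left(M^{2} + M\right) + M = \left(M + M^{2}\right) + M = M^{2} + 2 M$)
$\left(-26 + T{\left(1 \cdot 6 + l{\left(1 \right)} \right)}\right)^{2} = \left(-26 + \left(1 \cdot 6 + \left(-2 + 1\right)\right) \left(2 + \left(1 \cdot 6 + \left(-2 + 1\right)\right)\right)\right)^{2} = \left(-26 + \left(6 - 1\right) \left(2 + \left(6 - 1\right)\right)\right)^{2} = \left(-26 + 5 \left(2 + 5\right)\right)^{2} = \left(-26 + 5 \cdot 7\right)^{2} = \left(-26 + 35\right)^{2} = 9^{2} = 81$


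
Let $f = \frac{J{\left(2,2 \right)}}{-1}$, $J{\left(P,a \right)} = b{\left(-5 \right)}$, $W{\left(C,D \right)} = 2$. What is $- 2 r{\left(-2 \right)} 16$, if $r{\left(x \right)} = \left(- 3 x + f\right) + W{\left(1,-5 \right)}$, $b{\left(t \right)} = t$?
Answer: $-416$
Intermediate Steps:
$J{\left(P,a \right)} = -5$
$f = 5$ ($f = - \frac{5}{-1} = \left(-5\right) \left(-1\right) = 5$)
$r{\left(x \right)} = 7 - 3 x$ ($r{\left(x \right)} = \left(- 3 x + 5\right) + 2 = \left(5 - 3 x\right) + 2 = 7 - 3 x$)
$- 2 r{\left(-2 \right)} 16 = - 2 \left(7 - -6\right) 16 = - 2 \left(7 + 6\right) 16 = \left(-2\right) 13 \cdot 16 = \left(-26\right) 16 = -416$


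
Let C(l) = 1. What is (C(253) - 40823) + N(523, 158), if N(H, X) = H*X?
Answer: 41812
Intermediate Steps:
(C(253) - 40823) + N(523, 158) = (1 - 40823) + 523*158 = -40822 + 82634 = 41812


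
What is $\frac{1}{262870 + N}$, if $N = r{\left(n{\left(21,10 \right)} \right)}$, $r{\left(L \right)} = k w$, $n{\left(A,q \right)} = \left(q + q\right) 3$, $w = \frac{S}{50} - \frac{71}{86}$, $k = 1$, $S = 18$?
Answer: $\frac{2150}{565169499} \approx 3.8042 \cdot 10^{-6}$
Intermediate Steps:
$w = - \frac{1001}{2150}$ ($w = \frac{18}{50} - \frac{71}{86} = 18 \cdot \frac{1}{50} - \frac{71}{86} = \frac{9}{25} - \frac{71}{86} = - \frac{1001}{2150} \approx -0.46558$)
$n{\left(A,q \right)} = 6 q$ ($n{\left(A,q \right)} = 2 q 3 = 6 q$)
$r{\left(L \right)} = - \frac{1001}{2150}$ ($r{\left(L \right)} = 1 \left(- \frac{1001}{2150}\right) = - \frac{1001}{2150}$)
$N = - \frac{1001}{2150} \approx -0.46558$
$\frac{1}{262870 + N} = \frac{1}{262870 - \frac{1001}{2150}} = \frac{1}{\frac{565169499}{2150}} = \frac{2150}{565169499}$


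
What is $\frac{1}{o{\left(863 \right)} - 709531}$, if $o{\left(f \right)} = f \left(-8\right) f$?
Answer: $- \frac{1}{6667683} \approx -1.4998 \cdot 10^{-7}$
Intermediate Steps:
$o{\left(f \right)} = - 8 f^{2}$ ($o{\left(f \right)} = - 8 f f = - 8 f^{2}$)
$\frac{1}{o{\left(863 \right)} - 709531} = \frac{1}{- 8 \cdot 863^{2} - 709531} = \frac{1}{\left(-8\right) 744769 - 709531} = \frac{1}{-5958152 - 709531} = \frac{1}{-6667683} = - \frac{1}{6667683}$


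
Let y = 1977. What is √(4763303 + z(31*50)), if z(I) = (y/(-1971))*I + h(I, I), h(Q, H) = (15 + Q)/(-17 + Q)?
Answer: √11190534656462/1533 ≈ 2182.1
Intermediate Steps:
h(Q, H) = (15 + Q)/(-17 + Q)
z(I) = -659*I/657 + (15 + I)/(-17 + I) (z(I) = (1977/(-1971))*I + (15 + I)/(-17 + I) = (1977*(-1/1971))*I + (15 + I)/(-17 + I) = -659*I/657 + (15 + I)/(-17 + I))
√(4763303 + z(31*50)) = √(4763303 + (9855 - 659*(31*50)² + 11860*(31*50))/(657*(-17 + 31*50))) = √(4763303 + (9855 - 659*1550² + 11860*1550)/(657*(-17 + 1550))) = √(4763303 + (1/657)*(9855 - 659*2402500 + 18383000)/1533) = √(4763303 + (1/657)*(1/1533)*(9855 - 1583247500 + 18383000)) = √(4763303 + (1/657)*(1/1533)*(-1564854645)) = √(4763303 - 7145455/4599) = √(21899285042/4599) = √11190534656462/1533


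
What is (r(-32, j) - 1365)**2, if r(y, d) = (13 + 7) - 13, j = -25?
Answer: 1844164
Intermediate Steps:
r(y, d) = 7 (r(y, d) = 20 - 13 = 7)
(r(-32, j) - 1365)**2 = (7 - 1365)**2 = (-1358)**2 = 1844164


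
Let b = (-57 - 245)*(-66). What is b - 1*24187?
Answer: -4255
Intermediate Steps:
b = 19932 (b = -302*(-66) = 19932)
b - 1*24187 = 19932 - 1*24187 = 19932 - 24187 = -4255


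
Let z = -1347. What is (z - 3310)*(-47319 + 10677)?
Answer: 170641794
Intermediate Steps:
(z - 3310)*(-47319 + 10677) = (-1347 - 3310)*(-47319 + 10677) = -4657*(-36642) = 170641794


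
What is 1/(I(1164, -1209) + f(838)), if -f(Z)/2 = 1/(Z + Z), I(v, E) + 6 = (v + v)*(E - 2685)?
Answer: -838/7596669445 ≈ -1.1031e-7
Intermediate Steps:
I(v, E) = -6 + 2*v*(-2685 + E) (I(v, E) = -6 + (v + v)*(E - 2685) = -6 + (2*v)*(-2685 + E) = -6 + 2*v*(-2685 + E))
f(Z) = -1/Z (f(Z) = -2/(Z + Z) = -2*1/(2*Z) = -1/Z)
1/(I(1164, -1209) + f(838)) = 1/((-6 - 5370*1164 + 2*(-1209)*1164) - 1/838) = 1/((-6 - 6250680 - 2814552) - 1*1/838) = 1/(-9065238 - 1/838) = 1/(-7596669445/838) = -838/7596669445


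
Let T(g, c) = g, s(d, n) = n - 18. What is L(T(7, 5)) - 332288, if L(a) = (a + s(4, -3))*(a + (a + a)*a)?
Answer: -333758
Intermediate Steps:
s(d, n) = -18 + n
L(a) = (-21 + a)*(a + 2*a**2) (L(a) = (a + (-18 - 3))*(a + (a + a)*a) = (a - 21)*(a + (2*a)*a) = (-21 + a)*(a + 2*a**2))
L(T(7, 5)) - 332288 = 7*(-21 - 41*7 + 2*7**2) - 332288 = 7*(-21 - 287 + 2*49) - 332288 = 7*(-21 - 287 + 98) - 332288 = 7*(-210) - 332288 = -1470 - 332288 = -333758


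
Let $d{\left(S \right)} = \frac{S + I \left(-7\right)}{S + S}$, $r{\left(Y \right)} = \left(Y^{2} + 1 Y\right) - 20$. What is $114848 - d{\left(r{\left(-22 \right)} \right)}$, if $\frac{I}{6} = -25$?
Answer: $\frac{25381035}{221} \approx 1.1485 \cdot 10^{5}$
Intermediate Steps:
$I = -150$ ($I = 6 \left(-25\right) = -150$)
$r{\left(Y \right)} = -20 + Y + Y^{2}$ ($r{\left(Y \right)} = \left(Y^{2} + Y\right) - 20 = \left(Y + Y^{2}\right) - 20 = -20 + Y + Y^{2}$)
$d{\left(S \right)} = \frac{1050 + S}{2 S}$ ($d{\left(S \right)} = \frac{S - -1050}{S + S} = \frac{S + 1050}{2 S} = \left(1050 + S\right) \frac{1}{2 S} = \frac{1050 + S}{2 S}$)
$114848 - d{\left(r{\left(-22 \right)} \right)} = 114848 - \frac{1050 - \left(42 - 484\right)}{2 \left(-20 - 22 + \left(-22\right)^{2}\right)} = 114848 - \frac{1050 - -442}{2 \left(-20 - 22 + 484\right)} = 114848 - \frac{1050 + 442}{2 \cdot 442} = 114848 - \frac{1}{2} \cdot \frac{1}{442} \cdot 1492 = 114848 - \frac{373}{221} = \frac{25381035}{221}$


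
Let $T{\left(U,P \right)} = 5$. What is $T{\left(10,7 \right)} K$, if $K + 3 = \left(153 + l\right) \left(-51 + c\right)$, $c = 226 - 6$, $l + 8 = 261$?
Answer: $343055$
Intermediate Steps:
$l = 253$ ($l = -8 + 261 = 253$)
$c = 220$ ($c = 226 - 6 = 220$)
$K = 68611$ ($K = -3 + \left(153 + 253\right) \left(-51 + 220\right) = -3 + 406 \cdot 169 = -3 + 68614 = 68611$)
$T{\left(10,7 \right)} K = 5 \cdot 68611 = 343055$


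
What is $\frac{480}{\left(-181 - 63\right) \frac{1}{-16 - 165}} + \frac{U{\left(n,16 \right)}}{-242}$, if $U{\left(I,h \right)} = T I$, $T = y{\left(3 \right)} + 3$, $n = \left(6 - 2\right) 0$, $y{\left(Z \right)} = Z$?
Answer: $\frac{21720}{61} \approx 356.07$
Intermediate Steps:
$n = 0$ ($n = \left(6 - 2\right) 0 = 4 \cdot 0 = 0$)
$T = 6$ ($T = 3 + 3 = 6$)
$U{\left(I,h \right)} = 6 I$
$\frac{480}{\left(-181 - 63\right) \frac{1}{-16 - 165}} + \frac{U{\left(n,16 \right)}}{-242} = \frac{480}{\left(-181 - 63\right) \frac{1}{-16 - 165}} + \frac{6 \cdot 0}{-242} = \frac{480}{\left(-244\right) \frac{1}{-181}} + 0 \left(- \frac{1}{242}\right) = \frac{480}{\left(-244\right) \left(- \frac{1}{181}\right)} + 0 = \frac{480}{\frac{244}{181}} + 0 = 480 \cdot \frac{181}{244} + 0 = \frac{21720}{61} + 0 = \frac{21720}{61}$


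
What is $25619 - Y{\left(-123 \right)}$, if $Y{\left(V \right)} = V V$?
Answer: $10490$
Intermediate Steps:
$Y{\left(V \right)} = V^{2}$
$25619 - Y{\left(-123 \right)} = 25619 - \left(-123\right)^{2} = 25619 - 15129 = 10490$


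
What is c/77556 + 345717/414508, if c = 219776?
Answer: 29477834465/8036895612 ≈ 3.6678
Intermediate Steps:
c/77556 + 345717/414508 = 219776/77556 + 345717/414508 = 219776*(1/77556) + 345717*(1/414508) = 54944/19389 + 345717/414508 = 29477834465/8036895612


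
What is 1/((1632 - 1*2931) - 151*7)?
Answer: -1/2356 ≈ -0.00042445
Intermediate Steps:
1/((1632 - 1*2931) - 151*7) = 1/((1632 - 2931) - 1057) = 1/(-1299 - 1057) = 1/(-2356) = -1/2356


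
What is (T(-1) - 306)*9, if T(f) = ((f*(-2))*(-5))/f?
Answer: -2664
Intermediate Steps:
T(f) = 10 (T(f) = (-2*f*(-5))/f = (10*f)/f = 10)
(T(-1) - 306)*9 = (10 - 306)*9 = -296*9 = -2664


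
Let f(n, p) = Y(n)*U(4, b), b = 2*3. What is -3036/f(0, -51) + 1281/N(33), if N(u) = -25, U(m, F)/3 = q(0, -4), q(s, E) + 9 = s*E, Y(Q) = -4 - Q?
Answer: -17854/225 ≈ -79.351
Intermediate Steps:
q(s, E) = -9 + E*s (q(s, E) = -9 + s*E = -9 + E*s)
b = 6
U(m, F) = -27 (U(m, F) = 3*(-9 - 4*0) = 3*(-9 + 0) = 3*(-9) = -27)
f(n, p) = 108 + 27*n (f(n, p) = (-4 - n)*(-27) = 108 + 27*n)
-3036/f(0, -51) + 1281/N(33) = -3036/(108 + 27*0) + 1281/(-25) = -3036/(108 + 0) + 1281*(-1/25) = -3036/108 - 1281/25 = -3036*1/108 - 1281/25 = -253/9 - 1281/25 = -17854/225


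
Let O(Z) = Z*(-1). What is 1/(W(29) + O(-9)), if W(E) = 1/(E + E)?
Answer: 58/523 ≈ 0.11090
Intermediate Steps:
O(Z) = -Z
W(E) = 1/(2*E)
1/(W(29) + O(-9)) = 1/((½)/29 - 1*(-9)) = 1/((½)*(1/29) + 9) = 1/(1/58 + 9) = 1/(523/58) = 58/523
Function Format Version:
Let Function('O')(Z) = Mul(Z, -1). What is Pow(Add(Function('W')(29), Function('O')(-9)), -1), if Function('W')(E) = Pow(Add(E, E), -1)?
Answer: Rational(58, 523) ≈ 0.11090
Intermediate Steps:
Function('O')(Z) = Mul(-1, Z)
Function('W')(E) = Mul(Rational(1, 2), Pow(E, -1)) (Function('W')(E) = Pow(Mul(2, E), -1) = Mul(Rational(1, 2), Pow(E, -1)))
Pow(Add(Function('W')(29), Function('O')(-9)), -1) = Pow(Add(Mul(Rational(1, 2), Pow(29, -1)), Mul(-1, -9)), -1) = Pow(Add(Mul(Rational(1, 2), Rational(1, 29)), 9), -1) = Pow(Add(Rational(1, 58), 9), -1) = Pow(Rational(523, 58), -1) = Rational(58, 523)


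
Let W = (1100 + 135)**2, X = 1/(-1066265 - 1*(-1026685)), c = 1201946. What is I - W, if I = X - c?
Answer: -107941428181/39580 ≈ -2.7272e+6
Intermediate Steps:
X = -1/39580 (X = 1/(-1066265 + 1026685) = 1/(-39580) = -1/39580 ≈ -2.5265e-5)
W = 1525225 (W = 1235**2 = 1525225)
I = -47573022681/39580 (I = -1/39580 - 1*1201946 = -1/39580 - 1201946 = -47573022681/39580 ≈ -1.2019e+6)
I - W = -47573022681/39580 - 1*1525225 = -47573022681/39580 - 1525225 = -107941428181/39580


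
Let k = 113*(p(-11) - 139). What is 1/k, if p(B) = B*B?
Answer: -1/2034 ≈ -0.00049164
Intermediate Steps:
p(B) = B²
k = -2034 (k = 113*((-11)² - 139) = 113*(121 - 139) = 113*(-18) = -2034)
1/k = 1/(-2034) = -1/2034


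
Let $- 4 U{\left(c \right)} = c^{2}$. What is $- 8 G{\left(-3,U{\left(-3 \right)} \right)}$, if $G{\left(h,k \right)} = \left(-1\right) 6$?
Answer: $48$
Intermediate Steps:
$U{\left(c \right)} = - \frac{c^{2}}{4}$
$G{\left(h,k \right)} = -6$
$- 8 G{\left(-3,U{\left(-3 \right)} \right)} = \left(-8\right) \left(-6\right) = 48$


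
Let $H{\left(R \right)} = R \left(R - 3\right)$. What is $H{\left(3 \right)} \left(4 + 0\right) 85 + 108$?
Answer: $108$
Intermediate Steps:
$H{\left(R \right)} = R \left(-3 + R\right)$
$H{\left(3 \right)} \left(4 + 0\right) 85 + 108 = 3 \left(-3 + 3\right) \left(4 + 0\right) 85 + 108 = 3 \cdot 0 \cdot 4 \cdot 85 + 108 = 0 \cdot 4 \cdot 85 + 108 = 0 \cdot 85 + 108 = 0 + 108 = 108$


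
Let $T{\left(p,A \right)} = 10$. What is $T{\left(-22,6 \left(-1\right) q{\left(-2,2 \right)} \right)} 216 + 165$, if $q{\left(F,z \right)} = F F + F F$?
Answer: $2325$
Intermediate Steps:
$q{\left(F,z \right)} = 2 F^{2}$ ($q{\left(F,z \right)} = F^{2} + F^{2} = 2 F^{2}$)
$T{\left(-22,6 \left(-1\right) q{\left(-2,2 \right)} \right)} 216 + 165 = 10 \cdot 216 + 165 = 2160 + 165 = 2325$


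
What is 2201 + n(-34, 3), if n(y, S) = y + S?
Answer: 2170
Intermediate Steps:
n(y, S) = S + y
2201 + n(-34, 3) = 2201 + (3 - 34) = 2201 - 31 = 2170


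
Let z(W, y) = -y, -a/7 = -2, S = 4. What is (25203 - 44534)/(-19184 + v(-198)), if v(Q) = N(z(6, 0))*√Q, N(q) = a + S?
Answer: 324166/321757 + 40149*I*√22/14157308 ≈ 1.0075 + 0.013302*I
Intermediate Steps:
a = 14 (a = -7*(-2) = 14)
N(q) = 18 (N(q) = 14 + 4 = 18)
v(Q) = 18*√Q
(25203 - 44534)/(-19184 + v(-198)) = (25203 - 44534)/(-19184 + 18*√(-198)) = -19331/(-19184 + 18*(3*I*√22)) = -19331/(-19184 + 54*I*√22)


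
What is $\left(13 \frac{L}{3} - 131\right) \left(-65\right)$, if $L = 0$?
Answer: $8515$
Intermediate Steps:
$\left(13 \frac{L}{3} - 131\right) \left(-65\right) = \left(13 \cdot \frac{0}{3} - 131\right) \left(-65\right) = \left(13 \cdot 0 \cdot \frac{1}{3} - 131\right) \left(-65\right) = \left(13 \cdot 0 - 131\right) \left(-65\right) = \left(0 - 131\right) \left(-65\right) = \left(-131\right) \left(-65\right) = 8515$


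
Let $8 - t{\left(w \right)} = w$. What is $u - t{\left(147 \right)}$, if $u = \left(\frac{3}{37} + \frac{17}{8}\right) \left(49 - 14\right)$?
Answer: $\frac{63999}{296} \approx 216.21$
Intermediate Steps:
$u = \frac{22855}{296}$ ($u = \left(3 \cdot \frac{1}{37} + 17 \cdot \frac{1}{8}\right) 35 = \left(\frac{3}{37} + \frac{17}{8}\right) 35 = \frac{653}{296} \cdot 35 = \frac{22855}{296} \approx 77.213$)
$t{\left(w \right)} = 8 - w$
$u - t{\left(147 \right)} = \frac{22855}{296} - \left(8 - 147\right) = \frac{22855}{296} - -139 = \frac{22855}{296} + 139 = \frac{63999}{296}$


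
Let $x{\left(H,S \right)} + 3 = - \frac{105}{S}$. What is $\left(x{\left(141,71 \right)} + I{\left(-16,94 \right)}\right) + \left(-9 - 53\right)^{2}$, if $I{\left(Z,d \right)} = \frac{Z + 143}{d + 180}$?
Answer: $\frac{74703061}{19454} \approx 3840.0$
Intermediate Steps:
$x{\left(H,S \right)} = -3 - \frac{105}{S}$
$I{\left(Z,d \right)} = \frac{143 + Z}{180 + d}$
$\left(x{\left(141,71 \right)} + I{\left(-16,94 \right)}\right) + \left(-9 - 53\right)^{2} = \left(\left(-3 - \frac{105}{71}\right) + \frac{143 - 16}{180 + 94}\right) + \left(-9 - 53\right)^{2} = \left(\left(-3 - \frac{105}{71}\right) + \frac{1}{274} \cdot 127\right) + \left(-62\right)^{2} = \left(\left(-3 - \frac{105}{71}\right) + \frac{1}{274} \cdot 127\right) + 3844 = \left(- \frac{318}{71} + \frac{127}{274}\right) + 3844 = - \frac{78115}{19454} + 3844 = \frac{74703061}{19454}$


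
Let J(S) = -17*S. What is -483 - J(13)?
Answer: -262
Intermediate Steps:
-483 - J(13) = -483 - (-17)*13 = -483 - 1*(-221) = -483 + 221 = -262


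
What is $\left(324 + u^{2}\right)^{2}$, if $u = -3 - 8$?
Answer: $198025$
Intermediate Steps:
$u = -11$ ($u = -3 - 8 = -11$)
$\left(324 + u^{2}\right)^{2} = \left(324 + \left(-11\right)^{2}\right)^{2} = \left(324 + 121\right)^{2} = 445^{2} = 198025$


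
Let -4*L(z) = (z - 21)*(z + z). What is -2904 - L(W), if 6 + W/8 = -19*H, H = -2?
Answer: 27176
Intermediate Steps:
W = 256 (W = -48 + 8*(-19*(-2)) = -48 + 8*38 = -48 + 304 = 256)
L(z) = -z*(-21 + z)/2 (L(z) = -(z - 21)*(z + z)/4 = -(-21 + z)*2*z/4 = -z*(-21 + z)/2)
-2904 - L(W) = -2904 - 256*(21 - 1*256)/2 = -2904 - 256*(21 - 256)/2 = -2904 - 256*(-235)/2 = -2904 - 1*(-30080) = -2904 + 30080 = 27176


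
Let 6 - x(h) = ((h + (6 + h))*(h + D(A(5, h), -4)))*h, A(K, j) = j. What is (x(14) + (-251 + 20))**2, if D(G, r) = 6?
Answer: 94965025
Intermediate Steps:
x(h) = 6 - h*(6 + h)*(6 + 2*h) (x(h) = 6 - (h + (6 + h))*(h + 6)*h = 6 - (6 + 2*h)*(6 + h)*h = 6 - (6 + h)*(6 + 2*h)*h = 6 - h*(6 + h)*(6 + 2*h))
(x(14) + (-251 + 20))**2 = ((6 - 36*14 - 18*14**2 - 2*14**3) + (-251 + 20))**2 = ((6 - 504 - 18*196 - 2*2744) - 231)**2 = ((6 - 504 - 3528 - 5488) - 231)**2 = (-9514 - 231)**2 = (-9745)**2 = 94965025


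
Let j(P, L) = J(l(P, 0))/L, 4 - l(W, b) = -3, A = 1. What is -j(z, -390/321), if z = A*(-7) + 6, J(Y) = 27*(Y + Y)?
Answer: 20223/65 ≈ 311.12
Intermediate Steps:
l(W, b) = 7 (l(W, b) = 4 - 1*(-3) = 4 + 3 = 7)
J(Y) = 54*Y (J(Y) = 27*(2*Y) = 54*Y)
z = -1 (z = 1*(-7) + 6 = -7 + 6 = -1)
j(P, L) = 378/L (j(P, L) = (54*7)/L = 378/L)
-j(z, -390/321) = -378/((-390/321)) = -378/((-390*1/321)) = -378/(-130/107) = -378*(-107)/130 = -1*(-20223/65) = 20223/65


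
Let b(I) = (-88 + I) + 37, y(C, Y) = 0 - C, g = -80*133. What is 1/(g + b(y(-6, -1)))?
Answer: -1/10685 ≈ -9.3589e-5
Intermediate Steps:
g = -10640
y(C, Y) = -C
b(I) = -51 + I
1/(g + b(y(-6, -1))) = 1/(-10640 + (-51 - 1*(-6))) = 1/(-10640 + (-51 + 6)) = 1/(-10640 - 45) = 1/(-10685) = -1/10685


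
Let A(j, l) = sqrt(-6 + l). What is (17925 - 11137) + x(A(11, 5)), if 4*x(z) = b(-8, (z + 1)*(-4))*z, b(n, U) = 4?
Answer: 6788 + I ≈ 6788.0 + 1.0*I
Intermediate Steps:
x(z) = z (x(z) = (4*z)/4 = z)
(17925 - 11137) + x(A(11, 5)) = (17925 - 11137) + sqrt(-6 + 5) = 6788 + sqrt(-1) = 6788 + I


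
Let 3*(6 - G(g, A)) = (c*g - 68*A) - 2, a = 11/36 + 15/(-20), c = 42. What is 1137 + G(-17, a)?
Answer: 37033/27 ≈ 1371.6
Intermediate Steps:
a = -4/9 (a = 11*(1/36) + 15*(-1/20) = 11/36 - ¾ = -4/9 ≈ -0.44444)
G(g, A) = 20/3 - 14*g + 68*A/3 (G(g, A) = 6 - ((42*g - 68*A) - 2)/3 = 6 - ((-68*A + 42*g) - 2)/3 = 6 - (-2 - 68*A + 42*g)/3 = 6 + (⅔ - 14*g + 68*A/3) = 20/3 - 14*g + 68*A/3)
1137 + G(-17, a) = 1137 + (20/3 - 14*(-17) + (68/3)*(-4/9)) = 1137 + (20/3 + 238 - 272/27) = 1137 + 6334/27 = 37033/27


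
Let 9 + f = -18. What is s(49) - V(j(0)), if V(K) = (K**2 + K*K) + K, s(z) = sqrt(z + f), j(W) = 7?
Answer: -105 + sqrt(22) ≈ -100.31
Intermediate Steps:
f = -27 (f = -9 - 18 = -27)
s(z) = sqrt(-27 + z) (s(z) = sqrt(z - 27) = sqrt(-27 + z))
V(K) = K + 2*K**2 (V(K) = (K**2 + K**2) + K = 2*K**2 + K = K + 2*K**2)
s(49) - V(j(0)) = sqrt(-27 + 49) - 7*(1 + 2*7) = sqrt(22) - 7*(1 + 14) = sqrt(22) - 7*15 = sqrt(22) - 1*105 = sqrt(22) - 105 = -105 + sqrt(22)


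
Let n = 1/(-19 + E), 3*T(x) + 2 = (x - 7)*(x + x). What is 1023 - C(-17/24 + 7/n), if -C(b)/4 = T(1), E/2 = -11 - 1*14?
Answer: 3013/3 ≈ 1004.3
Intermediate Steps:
E = -50 (E = 2*(-11 - 1*14) = 2*(-11 - 14) = 2*(-25) = -50)
T(x) = -2/3 + 2*x*(-7 + x)/3 (T(x) = -2/3 + ((x - 7)*(x + x))/3 = -2/3 + ((-7 + x)*(2*x))/3 = -2/3 + (2*x*(-7 + x))/3 = -2/3 + 2*x*(-7 + x)/3)
n = -1/69 (n = 1/(-19 - 50) = 1/(-69) = -1/69 ≈ -0.014493)
C(b) = 56/3 (C(b) = -4*(-2/3 - 14/3*1 + (2/3)*1**2) = -4*(-2/3 - 14/3 + (2/3)*1) = -4*(-2/3 - 14/3 + 2/3) = -4*(-14/3) = 56/3)
1023 - C(-17/24 + 7/n) = 1023 - 1*56/3 = 1023 - 56/3 = 3013/3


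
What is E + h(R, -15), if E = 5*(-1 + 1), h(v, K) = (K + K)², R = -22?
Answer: 900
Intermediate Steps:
h(v, K) = 4*K² (h(v, K) = (2*K)² = 4*K²)
E = 0 (E = 5*0 = 0)
E + h(R, -15) = 0 + 4*(-15)² = 0 + 4*225 = 0 + 900 = 900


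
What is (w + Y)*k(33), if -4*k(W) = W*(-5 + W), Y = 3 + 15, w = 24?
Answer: -9702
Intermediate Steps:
Y = 18
k(W) = -W*(-5 + W)/4
(w + Y)*k(33) = (24 + 18)*((¼)*33*(5 - 1*33)) = 42*((¼)*33*(5 - 33)) = 42*((¼)*33*(-28)) = 42*(-231) = -9702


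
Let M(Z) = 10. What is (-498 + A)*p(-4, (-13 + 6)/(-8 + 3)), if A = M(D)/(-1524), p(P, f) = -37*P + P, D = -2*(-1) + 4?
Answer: -9107544/127 ≈ -71713.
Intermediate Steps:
D = 6 (D = 2 + 4 = 6)
p(P, f) = -36*P
A = -5/762 (A = 10/(-1524) = 10*(-1/1524) = -5/762 ≈ -0.0065617)
(-498 + A)*p(-4, (-13 + 6)/(-8 + 3)) = (-498 - 5/762)*(-36*(-4)) = -379481/762*144 = -9107544/127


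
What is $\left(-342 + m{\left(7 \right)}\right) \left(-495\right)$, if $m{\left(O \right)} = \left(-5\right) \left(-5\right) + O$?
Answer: $153450$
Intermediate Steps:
$m{\left(O \right)} = 25 + O$
$\left(-342 + m{\left(7 \right)}\right) \left(-495\right) = \left(-342 + \left(25 + 7\right)\right) \left(-495\right) = \left(-342 + 32\right) \left(-495\right) = \left(-310\right) \left(-495\right) = 153450$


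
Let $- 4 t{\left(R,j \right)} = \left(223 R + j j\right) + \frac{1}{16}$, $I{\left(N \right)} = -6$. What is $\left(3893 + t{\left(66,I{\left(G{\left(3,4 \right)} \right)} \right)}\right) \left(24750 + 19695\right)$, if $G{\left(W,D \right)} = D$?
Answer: $\frac{581651715}{64} \approx 9.0883 \cdot 10^{6}$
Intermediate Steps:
$t{\left(R,j \right)} = - \frac{1}{64} - \frac{223 R}{4} - \frac{j^{2}}{4}$ ($t{\left(R,j \right)} = - \frac{\left(223 R + j j\right) + \frac{1}{16}}{4} = - \frac{\left(223 R + j^{2}\right) + \frac{1}{16}}{4} = - \frac{\left(j^{2} + 223 R\right) + \frac{1}{16}}{4} = - \frac{\frac{1}{16} + j^{2} + 223 R}{4} = - \frac{1}{64} - \frac{223 R}{4} - \frac{j^{2}}{4}$)
$\left(3893 + t{\left(66,I{\left(G{\left(3,4 \right)} \right)} \right)}\right) \left(24750 + 19695\right) = \left(3893 - \left(\frac{235489}{64} + 9\right)\right) \left(24750 + 19695\right) = \left(3893 - \frac{236065}{64}\right) 44445 = \frac{13087}{64} \cdot 44445 = \frac{581651715}{64}$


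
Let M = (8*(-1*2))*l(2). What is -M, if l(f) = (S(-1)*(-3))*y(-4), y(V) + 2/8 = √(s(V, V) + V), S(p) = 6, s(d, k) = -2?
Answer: 72 - 288*I*√6 ≈ 72.0 - 705.45*I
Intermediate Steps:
y(V) = -¼ + √(-2 + V)
l(f) = 9/2 - 18*I*√6 (l(f) = (6*(-3))*(-¼ + √(-2 - 4)) = -18*(-¼ + √(-6)) = -18*(-¼ + I*√6) = 9/2 - 18*I*√6)
M = -72 + 288*I*√6 (M = (8*(-1*2))*(9/2 - 18*I*√6) = (8*(-2))*(9/2 - 18*I*√6) = -16*(9/2 - 18*I*√6) = -72 + 288*I*√6 ≈ -72.0 + 705.45*I)
-M = -(-72 + 288*I*√6) = 72 - 288*I*√6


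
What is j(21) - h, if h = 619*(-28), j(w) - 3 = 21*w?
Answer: 17776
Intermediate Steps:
j(w) = 3 + 21*w
h = -17332
j(21) - h = (3 + 21*21) - 1*(-17332) = (3 + 441) + 17332 = 444 + 17332 = 17776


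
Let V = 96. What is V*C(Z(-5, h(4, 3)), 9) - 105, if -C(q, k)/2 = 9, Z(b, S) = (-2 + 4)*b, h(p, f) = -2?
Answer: -1833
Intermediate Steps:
Z(b, S) = 2*b
C(q, k) = -18 (C(q, k) = -2*9 = -18)
V*C(Z(-5, h(4, 3)), 9) - 105 = 96*(-18) - 105 = -1728 - 105 = -1833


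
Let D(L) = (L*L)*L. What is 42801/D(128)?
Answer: 42801/2097152 ≈ 0.020409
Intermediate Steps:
D(L) = L³ (D(L) = L²*L = L³)
42801/D(128) = 42801/(128³) = 42801/2097152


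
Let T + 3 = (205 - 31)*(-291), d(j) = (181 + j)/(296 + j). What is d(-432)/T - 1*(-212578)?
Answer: 1463946457045/6886632 ≈ 2.1258e+5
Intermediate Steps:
d(j) = (181 + j)/(296 + j)
T = -50637 (T = -3 + (205 - 31)*(-291) = -3 + 174*(-291) = -3 - 50634 = -50637)
d(-432)/T - 1*(-212578) = ((181 - 432)/(296 - 432))/(-50637) - 1*(-212578) = (-251/(-136))*(-1/50637) + 212578 = -1/136*(-251)*(-1/50637) + 212578 = (251/136)*(-1/50637) + 212578 = -251/6886632 + 212578 = 1463946457045/6886632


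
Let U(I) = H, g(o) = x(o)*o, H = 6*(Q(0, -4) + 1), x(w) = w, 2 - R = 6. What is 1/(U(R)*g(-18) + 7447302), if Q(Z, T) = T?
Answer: 1/7441470 ≈ 1.3438e-7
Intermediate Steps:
R = -4 (R = 2 - 1*6 = 2 - 6 = -4)
H = -18 (H = 6*(-4 + 1) = 6*(-3) = -18)
g(o) = o² (g(o) = o*o = o²)
U(I) = -18
1/(U(R)*g(-18) + 7447302) = 1/(-18*(-18)² + 7447302) = 1/(-18*324 + 7447302) = 1/(-5832 + 7447302) = 1/7441470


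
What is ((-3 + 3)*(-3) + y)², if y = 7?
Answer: 49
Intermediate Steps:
((-3 + 3)*(-3) + y)² = ((-3 + 3)*(-3) + 7)² = (0*(-3) + 7)² = (0 + 7)² = 7² = 49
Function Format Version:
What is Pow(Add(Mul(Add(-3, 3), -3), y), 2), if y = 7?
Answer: 49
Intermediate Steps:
Pow(Add(Mul(Add(-3, 3), -3), y), 2) = Pow(Add(Mul(Add(-3, 3), -3), 7), 2) = Pow(Add(Mul(0, -3), 7), 2) = Pow(Add(0, 7), 2) = Pow(7, 2) = 49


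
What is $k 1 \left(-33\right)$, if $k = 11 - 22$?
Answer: $363$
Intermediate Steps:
$k = -11$
$k 1 \left(-33\right) = \left(-11\right) 1 \left(-33\right) = \left(-11\right) \left(-33\right) = 363$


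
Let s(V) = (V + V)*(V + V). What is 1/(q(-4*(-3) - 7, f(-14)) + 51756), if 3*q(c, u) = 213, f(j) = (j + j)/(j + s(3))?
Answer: 1/51827 ≈ 1.9295e-5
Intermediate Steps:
s(V) = 4*V² (s(V) = (2*V)*(2*V) = 4*V²)
f(j) = 2*j/(36 + j) (f(j) = (j + j)/(j + 4*3²) = (2*j)/(j + 4*9) = (2*j)/(j + 36) = (2*j)/(36 + j) = 2*j/(36 + j))
q(c, u) = 71 (q(c, u) = (⅓)*213 = 71)
1/(q(-4*(-3) - 7, f(-14)) + 51756) = 1/(71 + 51756) = 1/51827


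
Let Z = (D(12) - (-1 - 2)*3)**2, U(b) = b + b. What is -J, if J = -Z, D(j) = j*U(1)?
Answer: 1089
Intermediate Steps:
U(b) = 2*b
D(j) = 2*j (D(j) = j*(2*1) = j*2 = 2*j)
Z = 1089 (Z = (2*12 - (-1 - 2)*3)**2 = (24 - 1*(-3)*3)**2 = (24 + 3*3)**2 = (24 + 9)**2 = 33**2 = 1089)
J = -1089 (J = -1*1089 = -1089)
-J = -1*(-1089) = 1089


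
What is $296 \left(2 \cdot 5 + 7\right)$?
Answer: $5032$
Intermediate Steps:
$296 \left(2 \cdot 5 + 7\right) = 296 \left(10 + 7\right) = 296 \cdot 17 = 5032$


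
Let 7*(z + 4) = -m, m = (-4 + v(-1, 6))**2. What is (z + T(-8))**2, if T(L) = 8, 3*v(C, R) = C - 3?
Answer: 16/3969 ≈ 0.0040312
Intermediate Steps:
v(C, R) = -1 + C/3 (v(C, R) = (C - 3)/3 = (-3 + C)/3 = -1 + C/3)
m = 256/9 (m = (-4 + (-1 + (1/3)*(-1)))**2 = (-4 + (-1 - 1/3))**2 = (-4 - 4/3)**2 = (-16/3)**2 = 256/9 ≈ 28.444)
z = -508/63 (z = -4 + (-1*256/9)/7 = -4 + (1/7)*(-256/9) = -4 - 256/63 = -508/63 ≈ -8.0635)
(z + T(-8))**2 = (-508/63 + 8)**2 = (-4/63)**2 = 16/3969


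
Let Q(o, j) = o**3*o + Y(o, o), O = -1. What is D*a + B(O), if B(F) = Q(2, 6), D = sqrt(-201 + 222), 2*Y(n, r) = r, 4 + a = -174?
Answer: 17 - 178*sqrt(21) ≈ -798.70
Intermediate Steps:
a = -178 (a = -4 - 174 = -178)
Y(n, r) = r/2
D = sqrt(21) ≈ 4.5826
Q(o, j) = o**4 + o/2 (Q(o, j) = o**3*o + o/2 = o**4 + o/2)
B(F) = 17 (B(F) = 2**4 + (1/2)*2 = 16 + 1 = 17)
D*a + B(O) = sqrt(21)*(-178) + 17 = -178*sqrt(21) + 17 = 17 - 178*sqrt(21)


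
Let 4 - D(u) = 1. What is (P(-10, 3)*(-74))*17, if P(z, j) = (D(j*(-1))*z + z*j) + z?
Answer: 88060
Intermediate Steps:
D(u) = 3 (D(u) = 4 - 1*1 = 4 - 1 = 3)
P(z, j) = 4*z + j*z (P(z, j) = (3*z + z*j) + z = (3*z + j*z) + z = 4*z + j*z)
(P(-10, 3)*(-74))*17 = (-10*(4 + 3)*(-74))*17 = (-10*7*(-74))*17 = -70*(-74)*17 = 5180*17 = 88060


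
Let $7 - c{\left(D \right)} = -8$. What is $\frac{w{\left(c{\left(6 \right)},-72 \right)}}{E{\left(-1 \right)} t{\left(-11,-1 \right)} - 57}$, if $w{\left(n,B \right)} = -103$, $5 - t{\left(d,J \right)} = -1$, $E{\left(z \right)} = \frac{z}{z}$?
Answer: $\frac{103}{51} \approx 2.0196$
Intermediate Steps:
$c{\left(D \right)} = 15$ ($c{\left(D \right)} = 7 - -8 = 7 + 8 = 15$)
$E{\left(z \right)} = 1$
$t{\left(d,J \right)} = 6$ ($t{\left(d,J \right)} = 5 - -1 = 5 + 1 = 6$)
$\frac{w{\left(c{\left(6 \right)},-72 \right)}}{E{\left(-1 \right)} t{\left(-11,-1 \right)} - 57} = - \frac{103}{1 \cdot 6 - 57} = - \frac{103}{6 - 57} = - \frac{103}{-51} = \left(-103\right) \left(- \frac{1}{51}\right) = \frac{103}{51}$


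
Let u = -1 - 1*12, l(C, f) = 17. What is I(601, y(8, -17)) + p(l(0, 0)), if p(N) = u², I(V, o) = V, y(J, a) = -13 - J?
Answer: 770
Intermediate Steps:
u = -13 (u = -1 - 12 = -13)
p(N) = 169 (p(N) = (-13)² = 169)
I(601, y(8, -17)) + p(l(0, 0)) = 601 + 169 = 770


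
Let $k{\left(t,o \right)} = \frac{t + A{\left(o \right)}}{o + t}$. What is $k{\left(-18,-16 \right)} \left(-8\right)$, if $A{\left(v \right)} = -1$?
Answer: $- \frac{76}{17} \approx -4.4706$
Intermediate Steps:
$k{\left(t,o \right)} = \frac{-1 + t}{o + t}$ ($k{\left(t,o \right)} = \frac{t - 1}{o + t} = \frac{-1 + t}{o + t}$)
$k{\left(-18,-16 \right)} \left(-8\right) = \frac{-1 - 18}{-16 - 18} \left(-8\right) = \frac{1}{-34} \left(-19\right) \left(-8\right) = \left(- \frac{1}{34}\right) \left(-19\right) \left(-8\right) = \frac{19}{34} \left(-8\right) = - \frac{76}{17}$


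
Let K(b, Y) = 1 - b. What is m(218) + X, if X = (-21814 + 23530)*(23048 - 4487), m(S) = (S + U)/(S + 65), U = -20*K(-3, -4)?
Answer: 9013741446/283 ≈ 3.1851e+7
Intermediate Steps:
U = -80 (U = -20*(1 - 1*(-3)) = -20*(1 + 3) = -20*4 = -80)
m(S) = (-80 + S)/(65 + S) (m(S) = (S - 80)/(S + 65) = (-80 + S)/(65 + S))
X = 31850676 (X = 1716*18561 = 31850676)
m(218) + X = (-80 + 218)/(65 + 218) + 31850676 = 138/283 + 31850676 = 9013741446/283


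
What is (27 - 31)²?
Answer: 16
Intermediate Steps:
(27 - 31)² = (-4)² = 16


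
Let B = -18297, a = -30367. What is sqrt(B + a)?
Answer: 2*I*sqrt(12166) ≈ 220.6*I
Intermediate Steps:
sqrt(B + a) = sqrt(-18297 - 30367) = sqrt(-48664) = 2*I*sqrt(12166)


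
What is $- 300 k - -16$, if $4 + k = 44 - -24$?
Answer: $-19184$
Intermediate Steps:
$k = 64$ ($k = -4 + \left(44 - -24\right) = -4 + \left(44 + 24\right) = -4 + 68 = 64$)
$- 300 k - -16 = \left(-300\right) 64 - -16 = -19200 + 16 = -19184$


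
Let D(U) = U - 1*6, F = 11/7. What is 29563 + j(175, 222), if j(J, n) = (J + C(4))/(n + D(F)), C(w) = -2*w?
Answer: 45025618/1523 ≈ 29564.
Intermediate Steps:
F = 11/7 (F = 11*(1/7) = 11/7 ≈ 1.5714)
D(U) = -6 + U (D(U) = U - 6 = -6 + U)
j(J, n) = (-8 + J)/(-31/7 + n) (j(J, n) = (J - 2*4)/(n + (-6 + 11/7)) = (J - 8)/(n - 31/7) = (-8 + J)/(-31/7 + n))
29563 + j(175, 222) = 29563 + 7*(-8 + 175)/(-31 + 7*222) = 29563 + 7*167/(-31 + 1554) = 29563 + 7*167/1523 = 29563 + 7*(1/1523)*167 = 29563 + 1169/1523 = 45025618/1523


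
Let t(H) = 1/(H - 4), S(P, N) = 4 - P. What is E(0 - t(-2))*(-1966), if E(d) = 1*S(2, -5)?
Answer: -3932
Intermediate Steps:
t(H) = 1/(-4 + H)
E(d) = 2 (E(d) = 1*(4 - 1*2) = 1*(4 - 2) = 1*2 = 2)
E(0 - t(-2))*(-1966) = 2*(-1966) = -3932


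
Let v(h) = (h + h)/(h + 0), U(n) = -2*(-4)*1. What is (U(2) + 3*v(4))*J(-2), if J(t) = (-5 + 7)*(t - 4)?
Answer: -168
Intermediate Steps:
U(n) = 8 (U(n) = 8*1 = 8)
v(h) = 2 (v(h) = (2*h)/h = 2)
J(t) = -8 + 2*t (J(t) = 2*(-4 + t) = -8 + 2*t)
(U(2) + 3*v(4))*J(-2) = (8 + 3*2)*(-8 + 2*(-2)) = (8 + 6)*(-8 - 4) = 14*(-12) = -168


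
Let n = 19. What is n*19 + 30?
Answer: 391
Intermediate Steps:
n*19 + 30 = 19*19 + 30 = 361 + 30 = 391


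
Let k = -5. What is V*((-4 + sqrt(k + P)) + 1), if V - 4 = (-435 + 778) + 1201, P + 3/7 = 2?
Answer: -4644 + 3096*I*sqrt(42)/7 ≈ -4644.0 + 2866.3*I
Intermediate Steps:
P = 11/7 (P = -3/7 + 2 = 11/7 ≈ 1.5714)
V = 1548 (V = 4 + ((-435 + 778) + 1201) = 4 + (343 + 1201) = 4 + 1544 = 1548)
V*((-4 + sqrt(k + P)) + 1) = 1548*((-4 + sqrt(-5 + 11/7)) + 1) = 1548*((-4 + sqrt(-24/7)) + 1) = 1548*((-4 + 2*I*sqrt(42)/7) + 1) = 1548*(-3 + 2*I*sqrt(42)/7) = -4644 + 3096*I*sqrt(42)/7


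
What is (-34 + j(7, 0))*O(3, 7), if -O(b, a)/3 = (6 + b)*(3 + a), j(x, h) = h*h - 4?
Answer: 10260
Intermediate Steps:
j(x, h) = -4 + h**2 (j(x, h) = h**2 - 4 = -4 + h**2)
O(b, a) = -3*(3 + a)*(6 + b) (O(b, a) = -3*(6 + b)*(3 + a) = -3*(3 + a)*(6 + b))
(-34 + j(7, 0))*O(3, 7) = (-34 + (-4 + 0**2))*(-54 - 18*7 - 9*3 - 3*7*3) = (-34 + (-4 + 0))*(-54 - 126 - 27 - 63) = (-34 - 4)*(-270) = -38*(-270) = 10260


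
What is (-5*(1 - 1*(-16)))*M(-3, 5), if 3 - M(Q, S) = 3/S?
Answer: -204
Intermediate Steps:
M(Q, S) = 3 - 3/S
(-5*(1 - 1*(-16)))*M(-3, 5) = (-5*(1 - 1*(-16)))*(3 - 3/5) = (-5*(1 + 16))*(3 - 3*1/5) = (-5*17)*(3 - 3/5) = -85*12/5 = -204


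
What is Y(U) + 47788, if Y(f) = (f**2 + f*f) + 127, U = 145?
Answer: 89965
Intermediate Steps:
Y(f) = 127 + 2*f**2 (Y(f) = (f**2 + f**2) + 127 = 2*f**2 + 127 = 127 + 2*f**2)
Y(U) + 47788 = (127 + 2*145**2) + 47788 = (127 + 2*21025) + 47788 = (127 + 42050) + 47788 = 42177 + 47788 = 89965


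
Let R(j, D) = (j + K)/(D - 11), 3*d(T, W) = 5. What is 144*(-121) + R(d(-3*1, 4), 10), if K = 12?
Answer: -52313/3 ≈ -17438.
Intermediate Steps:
d(T, W) = 5/3 (d(T, W) = (1/3)*5 = 5/3)
R(j, D) = (12 + j)/(-11 + D) (R(j, D) = (j + 12)/(D - 11) = (12 + j)/(-11 + D))
144*(-121) + R(d(-3*1, 4), 10) = 144*(-121) + (12 + 5/3)/(-11 + 10) = -17424 + (41/3)/(-1) = -17424 - 1*41/3 = -17424 - 41/3 = -52313/3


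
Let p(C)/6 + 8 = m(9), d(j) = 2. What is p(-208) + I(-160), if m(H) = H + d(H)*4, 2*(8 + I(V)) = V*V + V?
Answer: 12766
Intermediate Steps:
I(V) = -8 + V/2 + V**2/2 (I(V) = -8 + (V*V + V)/2 = -8 + (V**2 + V)/2 = -8 + (V + V**2)/2 = -8 + (V/2 + V**2/2) = -8 + V/2 + V**2/2)
m(H) = 8 + H (m(H) = H + 2*4 = H + 8 = 8 + H)
p(C) = 54 (p(C) = -48 + 6*(8 + 9) = -48 + 6*17 = -48 + 102 = 54)
p(-208) + I(-160) = 54 + (-8 + (1/2)*(-160) + (1/2)*(-160)**2) = 54 + (-8 - 80 + (1/2)*25600) = 54 + (-8 - 80 + 12800) = 54 + 12712 = 12766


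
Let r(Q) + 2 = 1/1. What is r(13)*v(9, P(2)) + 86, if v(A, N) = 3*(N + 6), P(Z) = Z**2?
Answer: 56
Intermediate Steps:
r(Q) = -1 (r(Q) = -2 + 1/1 = -2 + 1 = -1)
v(A, N) = 18 + 3*N (v(A, N) = 3*(6 + N) = 18 + 3*N)
r(13)*v(9, P(2)) + 86 = -(18 + 3*2**2) + 86 = -(18 + 3*4) + 86 = -(18 + 12) + 86 = -1*30 + 86 = -30 + 86 = 56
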